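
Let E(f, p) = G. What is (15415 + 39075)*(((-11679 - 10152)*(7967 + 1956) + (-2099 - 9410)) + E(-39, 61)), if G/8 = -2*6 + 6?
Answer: -11804744659300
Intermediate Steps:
G = -48 (G = 8*(-2*6 + 6) = 8*(-12 + 6) = 8*(-6) = -48)
E(f, p) = -48
(15415 + 39075)*(((-11679 - 10152)*(7967 + 1956) + (-2099 - 9410)) + E(-39, 61)) = (15415 + 39075)*(((-11679 - 10152)*(7967 + 1956) + (-2099 - 9410)) - 48) = 54490*((-21831*9923 - 11509) - 48) = 54490*((-216629013 - 11509) - 48) = 54490*(-216640522 - 48) = 54490*(-216640570) = -11804744659300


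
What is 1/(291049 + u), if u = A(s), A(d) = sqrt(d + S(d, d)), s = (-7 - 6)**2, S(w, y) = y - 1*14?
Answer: 1/291067 ≈ 3.4356e-6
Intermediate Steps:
S(w, y) = -14 + y (S(w, y) = y - 14 = -14 + y)
s = 169 (s = (-13)**2 = 169)
A(d) = sqrt(-14 + 2*d) (A(d) = sqrt(d + (-14 + d)) = sqrt(-14 + 2*d))
u = 18 (u = sqrt(-14 + 2*169) = sqrt(-14 + 338) = sqrt(324) = 18)
1/(291049 + u) = 1/(291049 + 18) = 1/291067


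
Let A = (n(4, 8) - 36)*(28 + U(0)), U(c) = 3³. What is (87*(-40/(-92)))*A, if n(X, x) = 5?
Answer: -1483350/23 ≈ -64494.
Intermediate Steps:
U(c) = 27
A = -1705 (A = (5 - 36)*(28 + 27) = -31*55 = -1705)
(87*(-40/(-92)))*A = (87*(-40/(-92)))*(-1705) = (87*(-40*(-1/92)))*(-1705) = (87*(10/23))*(-1705) = (870/23)*(-1705) = -1483350/23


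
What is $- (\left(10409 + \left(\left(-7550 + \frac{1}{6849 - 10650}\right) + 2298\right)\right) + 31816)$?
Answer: $- \frac{140534372}{3801} \approx -36973.0$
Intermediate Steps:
$- (\left(10409 + \left(\left(-7550 + \frac{1}{6849 - 10650}\right) + 2298\right)\right) + 31816) = - (\left(10409 + \left(\left(-7550 + \frac{1}{-3801}\right) + 2298\right)\right) + 31816) = - (\left(10409 + \left(\left(-7550 - \frac{1}{3801}\right) + 2298\right)\right) + 31816) = - (\left(10409 + \left(- \frac{28697551}{3801} + 2298\right)\right) + 31816) = - (\left(10409 - \frac{19962853}{3801}\right) + 31816) = - (\frac{19601756}{3801} + 31816) = \left(-1\right) \frac{140534372}{3801} = - \frac{140534372}{3801}$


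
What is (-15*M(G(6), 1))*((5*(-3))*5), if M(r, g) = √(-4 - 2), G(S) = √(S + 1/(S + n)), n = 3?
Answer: 1125*I*√6 ≈ 2755.7*I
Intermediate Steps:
G(S) = √(S + 1/(3 + S)) (G(S) = √(S + 1/(S + 3)) = √(S + 1/(3 + S)))
M(r, g) = I*√6 (M(r, g) = √(-6) = I*√6)
(-15*M(G(6), 1))*((5*(-3))*5) = (-15*I*√6)*((5*(-3))*5) = (-15*I*√6)*(-15*5) = -15*I*√6*(-75) = 1125*I*√6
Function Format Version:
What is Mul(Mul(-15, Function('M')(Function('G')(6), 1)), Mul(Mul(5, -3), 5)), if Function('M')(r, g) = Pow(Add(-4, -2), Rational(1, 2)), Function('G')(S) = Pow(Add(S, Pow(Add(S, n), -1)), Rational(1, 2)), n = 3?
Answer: Mul(1125, I, Pow(6, Rational(1, 2))) ≈ Mul(2755.7, I)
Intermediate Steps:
Function('G')(S) = Pow(Add(S, Pow(Add(3, S), -1)), Rational(1, 2)) (Function('G')(S) = Pow(Add(S, Pow(Add(S, 3), -1)), Rational(1, 2)) = Pow(Add(S, Pow(Add(3, S), -1)), Rational(1, 2)))
Function('M')(r, g) = Mul(I, Pow(6, Rational(1, 2))) (Function('M')(r, g) = Pow(-6, Rational(1, 2)) = Mul(I, Pow(6, Rational(1, 2))))
Mul(Mul(-15, Function('M')(Function('G')(6), 1)), Mul(Mul(5, -3), 5)) = Mul(Mul(-15, Mul(I, Pow(6, Rational(1, 2)))), Mul(Mul(5, -3), 5)) = Mul(Mul(-15, I, Pow(6, Rational(1, 2))), Mul(-15, 5)) = Mul(Mul(-15, I, Pow(6, Rational(1, 2))), -75) = Mul(1125, I, Pow(6, Rational(1, 2)))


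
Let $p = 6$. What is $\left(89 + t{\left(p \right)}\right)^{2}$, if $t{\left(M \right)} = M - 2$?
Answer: $8649$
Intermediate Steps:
$t{\left(M \right)} = -2 + M$
$\left(89 + t{\left(p \right)}\right)^{2} = \left(89 + \left(-2 + 6\right)\right)^{2} = \left(89 + 4\right)^{2} = 93^{2} = 8649$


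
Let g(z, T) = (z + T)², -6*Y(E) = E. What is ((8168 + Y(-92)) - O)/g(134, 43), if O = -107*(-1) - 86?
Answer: 24487/93987 ≈ 0.26054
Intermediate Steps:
Y(E) = -E/6
g(z, T) = (T + z)²
O = 21 (O = 107 - 86 = 21)
((8168 + Y(-92)) - O)/g(134, 43) = ((8168 - ⅙*(-92)) - 1*21)/((43 + 134)²) = ((8168 + 46/3) - 21)/(177²) = (24550/3 - 21)/31329 = (24487/3)*(1/31329) = 24487/93987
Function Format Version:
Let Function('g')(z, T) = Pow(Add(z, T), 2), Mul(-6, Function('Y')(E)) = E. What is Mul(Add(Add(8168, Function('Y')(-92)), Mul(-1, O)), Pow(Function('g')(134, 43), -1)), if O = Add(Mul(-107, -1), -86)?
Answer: Rational(24487, 93987) ≈ 0.26054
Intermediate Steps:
Function('Y')(E) = Mul(Rational(-1, 6), E)
Function('g')(z, T) = Pow(Add(T, z), 2)
O = 21 (O = Add(107, -86) = 21)
Mul(Add(Add(8168, Function('Y')(-92)), Mul(-1, O)), Pow(Function('g')(134, 43), -1)) = Mul(Add(Add(8168, Mul(Rational(-1, 6), -92)), Mul(-1, 21)), Pow(Pow(Add(43, 134), 2), -1)) = Mul(Add(Add(8168, Rational(46, 3)), -21), Pow(Pow(177, 2), -1)) = Mul(Add(Rational(24550, 3), -21), Pow(31329, -1)) = Mul(Rational(24487, 3), Rational(1, 31329)) = Rational(24487, 93987)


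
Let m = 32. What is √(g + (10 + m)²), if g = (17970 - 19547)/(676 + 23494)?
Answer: √1030471103510/24170 ≈ 41.999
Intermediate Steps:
g = -1577/24170 ≈ -0.065246
√(g + (10 + m)²) = √(-1577/24170 + (10 + 32)²) = √(-1577/24170 + 42²) = √(-1577/24170 + 1764) = √(42634303/24170) = √1030471103510/24170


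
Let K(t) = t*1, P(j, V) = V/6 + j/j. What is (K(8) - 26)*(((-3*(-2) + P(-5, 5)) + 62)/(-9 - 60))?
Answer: 419/23 ≈ 18.217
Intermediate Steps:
P(j, V) = 1 + V/6 (P(j, V) = V*(⅙) + 1 = V/6 + 1 = 1 + V/6)
K(t) = t
(K(8) - 26)*(((-3*(-2) + P(-5, 5)) + 62)/(-9 - 60)) = (8 - 26)*(((-3*(-2) + (1 + (⅙)*5)) + 62)/(-9 - 60)) = -18*((6 + (1 + ⅚)) + 62)/(-69) = -18*((6 + 11/6) + 62)*(-1)/69 = -18*(47/6 + 62)*(-1)/69 = -1257*(-1)/69 = -18*(-419/414) = 419/23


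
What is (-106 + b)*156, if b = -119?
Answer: -35100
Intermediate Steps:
(-106 + b)*156 = (-106 - 119)*156 = -225*156 = -35100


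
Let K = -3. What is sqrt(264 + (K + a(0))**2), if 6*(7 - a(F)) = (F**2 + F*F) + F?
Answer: 2*sqrt(70) ≈ 16.733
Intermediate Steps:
a(F) = 7 - F**2/3 - F/6 (a(F) = 7 - ((F**2 + F*F) + F)/6 = 7 - ((F**2 + F**2) + F)/6 = 7 - (2*F**2 + F)/6 = 7 - (F + 2*F**2)/6 = 7 + (-F**2/3 - F/6) = 7 - F**2/3 - F/6)
sqrt(264 + (K + a(0))**2) = sqrt(264 + (-3 + (7 - 1/3*0**2 - 1/6*0))**2) = sqrt(264 + (-3 + (7 - 1/3*0 + 0))**2) = sqrt(264 + (-3 + (7 + 0 + 0))**2) = sqrt(264 + (-3 + 7)**2) = sqrt(264 + 4**2) = sqrt(264 + 16) = sqrt(280) = 2*sqrt(70)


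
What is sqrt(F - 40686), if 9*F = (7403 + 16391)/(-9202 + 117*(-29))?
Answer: 2*I*sqrt(14521988788945)/37785 ≈ 201.71*I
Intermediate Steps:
F = -23794/113355 (F = ((7403 + 16391)/(-9202 + 117*(-29)))/9 = (23794/(-9202 - 3393))/9 = (23794/(-12595))/9 = (23794*(-1/12595))/9 = (1/9)*(-23794/12595) = -23794/113355 ≈ -0.20991)
sqrt(F - 40686) = sqrt(-23794/113355 - 40686) = sqrt(-4611985324/113355) = 2*I*sqrt(14521988788945)/37785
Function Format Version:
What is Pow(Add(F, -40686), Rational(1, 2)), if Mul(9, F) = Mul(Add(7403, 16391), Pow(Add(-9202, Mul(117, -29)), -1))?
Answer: Mul(Rational(2, 37785), I, Pow(14521988788945, Rational(1, 2))) ≈ Mul(201.71, I)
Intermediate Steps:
F = Rational(-23794, 113355) (F = Mul(Rational(1, 9), Mul(Add(7403, 16391), Pow(Add(-9202, Mul(117, -29)), -1))) = Mul(Rational(1, 9), Mul(23794, Pow(Add(-9202, -3393), -1))) = Mul(Rational(1, 9), Mul(23794, Pow(-12595, -1))) = Mul(Rational(1, 9), Mul(23794, Rational(-1, 12595))) = Mul(Rational(1, 9), Rational(-23794, 12595)) = Rational(-23794, 113355) ≈ -0.20991)
Pow(Add(F, -40686), Rational(1, 2)) = Pow(Add(Rational(-23794, 113355), -40686), Rational(1, 2)) = Pow(Rational(-4611985324, 113355), Rational(1, 2)) = Mul(Rational(2, 37785), I, Pow(14521988788945, Rational(1, 2)))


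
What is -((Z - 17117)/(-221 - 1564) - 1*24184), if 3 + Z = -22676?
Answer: 43128644/1785 ≈ 24162.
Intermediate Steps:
Z = -22679 (Z = -3 - 22676 = -22679)
-((Z - 17117)/(-221 - 1564) - 1*24184) = -((-22679 - 17117)/(-221 - 1564) - 1*24184) = -(-39796/(-1785) - 24184) = -(-39796*(-1/1785) - 24184) = -(39796/1785 - 24184) = -1*(-43128644/1785) = 43128644/1785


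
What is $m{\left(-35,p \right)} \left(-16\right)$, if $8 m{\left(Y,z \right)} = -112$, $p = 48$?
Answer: $224$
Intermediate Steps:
$m{\left(Y,z \right)} = -14$ ($m{\left(Y,z \right)} = \frac{1}{8} \left(-112\right) = -14$)
$m{\left(-35,p \right)} \left(-16\right) = \left(-14\right) \left(-16\right) = 224$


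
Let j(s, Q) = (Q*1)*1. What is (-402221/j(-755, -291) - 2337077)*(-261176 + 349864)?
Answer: -60280097151968/291 ≈ -2.0715e+11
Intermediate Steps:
j(s, Q) = Q (j(s, Q) = Q*1 = Q)
(-402221/j(-755, -291) - 2337077)*(-261176 + 349864) = (-402221/(-291) - 2337077)*(-261176 + 349864) = (-402221*(-1/291) - 2337077)*88688 = (402221/291 - 2337077)*88688 = -679687186/291*88688 = -60280097151968/291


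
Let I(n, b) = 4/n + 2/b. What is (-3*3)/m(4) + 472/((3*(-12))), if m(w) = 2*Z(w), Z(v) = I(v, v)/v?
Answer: -226/9 ≈ -25.111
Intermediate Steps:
I(n, b) = 2/b + 4/n
Z(v) = 6/v**2 (Z(v) = (2/v + 4/v)/v = (6/v)/v = 6/v**2)
m(w) = 12/w**2 (m(w) = 2*(6/w**2) = 12/w**2)
(-3*3)/m(4) + 472/((3*(-12))) = (-3*3)/((12/4**2)) + 472/((3*(-12))) = -9/(12*(1/16)) + 472/(-36) = -9/3/4 + 472*(-1/36) = -9*4/3 - 118/9 = -12 - 118/9 = -226/9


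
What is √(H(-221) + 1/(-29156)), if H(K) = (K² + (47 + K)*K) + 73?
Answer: 7*√378924080727/14578 ≈ 295.58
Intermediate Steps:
H(K) = 73 + K² + K*(47 + K) (H(K) = (K² + K*(47 + K)) + 73 = 73 + K² + K*(47 + K))
√(H(-221) + 1/(-29156)) = √((73 + 2*(-221)² + 47*(-221)) + 1/(-29156)) = √((73 + 2*48841 - 10387) - 1/29156) = √((73 + 97682 - 10387) - 1/29156) = √(87368 - 1/29156) = √(2547301407/29156) = 7*√378924080727/14578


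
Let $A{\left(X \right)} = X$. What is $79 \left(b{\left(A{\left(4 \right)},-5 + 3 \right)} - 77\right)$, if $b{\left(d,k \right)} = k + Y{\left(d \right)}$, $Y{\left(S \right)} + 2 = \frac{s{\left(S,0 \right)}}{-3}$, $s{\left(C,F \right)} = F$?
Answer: $-6399$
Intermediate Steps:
$Y{\left(S \right)} = -2$ ($Y{\left(S \right)} = -2 + \frac{0}{-3} = -2 + 0 \left(- \frac{1}{3}\right) = -2 + 0 = -2$)
$b{\left(d,k \right)} = -2 + k$ ($b{\left(d,k \right)} = k - 2 = -2 + k$)
$79 \left(b{\left(A{\left(4 \right)},-5 + 3 \right)} - 77\right) = 79 \left(\left(-2 + \left(-5 + 3\right)\right) - 77\right) = 79 \left(\left(-2 - 2\right) - 77\right) = 79 \left(-4 - 77\right) = 79 \left(-81\right) = -6399$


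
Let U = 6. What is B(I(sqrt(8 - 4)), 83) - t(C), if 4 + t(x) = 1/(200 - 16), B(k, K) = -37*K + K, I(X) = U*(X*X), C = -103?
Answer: -549057/184 ≈ -2984.0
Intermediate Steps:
I(X) = 6*X**2 (I(X) = 6*(X*X) = 6*X**2)
B(k, K) = -36*K
t(x) = -735/184 (t(x) = -4 + 1/(200 - 16) = -4 + 1/184 = -735/184)
B(I(sqrt(8 - 4)), 83) - t(C) = -36*83 - 1*(-735/184) = -2988 + 735/184 = -549057/184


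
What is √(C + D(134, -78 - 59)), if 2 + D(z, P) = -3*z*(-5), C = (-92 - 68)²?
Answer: 2*√6902 ≈ 166.16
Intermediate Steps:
C = 25600 (C = (-160)² = 25600)
D(z, P) = -2 + 15*z (D(z, P) = -2 - 3*z*(-5) = -2 + 15*z)
√(C + D(134, -78 - 59)) = √(25600 + (-2 + 15*134)) = √(25600 + (-2 + 2010)) = √(25600 + 2008) = √27608 = 2*√6902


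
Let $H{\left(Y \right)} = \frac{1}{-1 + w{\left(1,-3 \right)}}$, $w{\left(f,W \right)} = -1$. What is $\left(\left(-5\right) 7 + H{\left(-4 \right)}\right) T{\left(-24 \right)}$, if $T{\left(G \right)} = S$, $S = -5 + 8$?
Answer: $- \frac{213}{2} \approx -106.5$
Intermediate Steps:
$S = 3$
$T{\left(G \right)} = 3$
$H{\left(Y \right)} = - \frac{1}{2}$ ($H{\left(Y \right)} = \frac{1}{-1 - 1} = \frac{1}{-2} = - \frac{1}{2}$)
$\left(\left(-5\right) 7 + H{\left(-4 \right)}\right) T{\left(-24 \right)} = \left(\left(-5\right) 7 - \frac{1}{2}\right) 3 = \left(-35 - \frac{1}{2}\right) 3 = \left(- \frac{71}{2}\right) 3 = - \frac{213}{2}$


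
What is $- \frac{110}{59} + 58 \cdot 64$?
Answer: $\frac{218898}{59} \approx 3710.1$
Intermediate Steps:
$- \frac{110}{59} + 58 \cdot 64 = \left(-110\right) \frac{1}{59} + 3712 = - \frac{110}{59} + 3712 = \frac{218898}{59}$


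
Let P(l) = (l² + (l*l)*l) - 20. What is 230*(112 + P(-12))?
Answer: -343160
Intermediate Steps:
P(l) = -20 + l² + l³ (P(l) = (l² + l²*l) - 20 = (l² + l³) - 20 = -20 + l² + l³)
230*(112 + P(-12)) = 230*(112 + (-20 + (-12)² + (-12)³)) = 230*(112 + (-20 + 144 - 1728)) = 230*(112 - 1604) = 230*(-1492) = -343160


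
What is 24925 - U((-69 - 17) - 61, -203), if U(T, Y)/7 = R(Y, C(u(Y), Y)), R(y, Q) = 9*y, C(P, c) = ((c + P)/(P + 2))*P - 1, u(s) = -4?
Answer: 37714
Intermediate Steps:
C(P, c) = -1 + P*(P + c)/(2 + P) (C(P, c) = ((P + c)/(2 + P))*P - 1 = P*(P + c)/(2 + P) - 1 = -1 + P*(P + c)/(2 + P))
U(T, Y) = 63*Y (U(T, Y) = 7*(9*Y) = 63*Y)
24925 - U((-69 - 17) - 61, -203) = 24925 - 63*(-203) = 24925 - 1*(-12789) = 24925 + 12789 = 37714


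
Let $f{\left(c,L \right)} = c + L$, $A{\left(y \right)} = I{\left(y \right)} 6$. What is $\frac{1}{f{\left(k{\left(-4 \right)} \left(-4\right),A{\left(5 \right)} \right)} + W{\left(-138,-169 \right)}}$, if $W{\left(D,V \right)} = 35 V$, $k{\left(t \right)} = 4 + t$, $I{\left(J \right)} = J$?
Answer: $- \frac{1}{5885} \approx -0.00016992$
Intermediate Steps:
$A{\left(y \right)} = 6 y$ ($A{\left(y \right)} = y 6 = 6 y$)
$f{\left(c,L \right)} = L + c$
$\frac{1}{f{\left(k{\left(-4 \right)} \left(-4\right),A{\left(5 \right)} \right)} + W{\left(-138,-169 \right)}} = \frac{1}{\left(6 \cdot 5 + \left(4 - 4\right) \left(-4\right)\right) + 35 \left(-169\right)} = \frac{1}{\left(30 + 0 \left(-4\right)\right) - 5915} = \frac{1}{\left(30 + 0\right) - 5915} = \frac{1}{30 - 5915} = \frac{1}{-5885} = - \frac{1}{5885}$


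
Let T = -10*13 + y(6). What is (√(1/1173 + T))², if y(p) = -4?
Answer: -157181/1173 ≈ -134.00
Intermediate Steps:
T = -134 (T = -10*13 - 4 = -130 - 4 = -134)
(√(1/1173 + T))² = (√(1/1173 - 134))² = (√(-157181/1173))² = (I*√184373313/1173)² = -157181/1173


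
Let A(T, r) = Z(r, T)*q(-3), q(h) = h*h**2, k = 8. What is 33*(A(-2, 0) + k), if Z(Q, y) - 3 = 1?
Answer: -3300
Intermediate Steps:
Z(Q, y) = 4 (Z(Q, y) = 3 + 1 = 4)
q(h) = h**3
A(T, r) = -108 (A(T, r) = 4*(-3)**3 = 4*(-27) = -108)
33*(A(-2, 0) + k) = 33*(-108 + 8) = 33*(-100) = -3300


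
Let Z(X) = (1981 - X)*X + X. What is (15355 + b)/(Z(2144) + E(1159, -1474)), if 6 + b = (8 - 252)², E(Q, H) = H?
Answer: -74885/348802 ≈ -0.21469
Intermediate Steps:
b = 59530 (b = -6 + (8 - 252)² = -6 + (-244)² = -6 + 59536 = 59530)
Z(X) = X + X*(1981 - X) (Z(X) = X*(1981 - X) + X = X + X*(1981 - X))
(15355 + b)/(Z(2144) + E(1159, -1474)) = (15355 + 59530)/(2144*(1982 - 1*2144) - 1474) = 74885/(2144*(1982 - 2144) - 1474) = 74885/(2144*(-162) - 1474) = 74885/(-347328 - 1474) = 74885/(-348802) = 74885*(-1/348802) = -74885/348802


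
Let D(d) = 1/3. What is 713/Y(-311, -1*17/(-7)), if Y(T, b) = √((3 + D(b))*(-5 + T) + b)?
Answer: -713*I*√463449/22069 ≈ -21.994*I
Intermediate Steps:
D(d) = ⅓
Y(T, b) = √(-50/3 + b + 10*T/3) (Y(T, b) = √((3 + ⅓)*(-5 + T) + b) = √(10*(-5 + T)/3 + b) = √((-50/3 + 10*T/3) + b) = √(-50/3 + b + 10*T/3))
713/Y(-311, -1*17/(-7)) = 713/((√(-150 + 9*(-1*17/(-7)) + 30*(-311))/3)) = 713/((√(-150 + 9*(-17*(-⅐)) - 9330)/3)) = 713/((√(-150 + 9*(17/7) - 9330)/3)) = 713/((√(-150 + 153/7 - 9330)/3)) = 713/((√(-66207/7)/3)) = 713/(((I*√463449/7)/3)) = 713/((I*√463449/21)) = 713*(-I*√463449/22069) = -713*I*√463449/22069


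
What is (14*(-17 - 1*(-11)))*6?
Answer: -504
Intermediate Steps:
(14*(-17 - 1*(-11)))*6 = (14*(-17 + 11))*6 = (14*(-6))*6 = -84*6 = -504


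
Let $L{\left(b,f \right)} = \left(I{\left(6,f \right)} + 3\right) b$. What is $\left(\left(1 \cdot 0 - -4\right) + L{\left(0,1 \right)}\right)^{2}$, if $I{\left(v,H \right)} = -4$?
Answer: $16$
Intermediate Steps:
$L{\left(b,f \right)} = - b$ ($L{\left(b,f \right)} = \left(-4 + 3\right) b = - b$)
$\left(\left(1 \cdot 0 - -4\right) + L{\left(0,1 \right)}\right)^{2} = \left(\left(1 \cdot 0 - -4\right) - 0\right)^{2} = \left(\left(0 + 4\right) + 0\right)^{2} = \left(4 + 0\right)^{2} = 4^{2} = 16$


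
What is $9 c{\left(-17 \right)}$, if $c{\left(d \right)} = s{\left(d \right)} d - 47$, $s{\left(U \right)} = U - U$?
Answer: $-423$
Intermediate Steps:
$s{\left(U \right)} = 0$
$c{\left(d \right)} = -47$ ($c{\left(d \right)} = 0 d - 47 = 0 - 47 = -47$)
$9 c{\left(-17 \right)} = 9 \left(-47\right) = -423$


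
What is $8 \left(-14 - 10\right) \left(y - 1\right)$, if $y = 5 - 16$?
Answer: $2304$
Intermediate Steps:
$y = -11$ ($y = 5 - 16 = -11$)
$8 \left(-14 - 10\right) \left(y - 1\right) = 8 \left(-14 - 10\right) \left(-11 - 1\right) = 8 \left(-24\right) \left(-12\right) = \left(-192\right) \left(-12\right) = 2304$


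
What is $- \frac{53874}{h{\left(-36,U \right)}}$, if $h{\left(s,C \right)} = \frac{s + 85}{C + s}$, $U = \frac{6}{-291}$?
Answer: $\frac{188235756}{4753} \approx 39604.0$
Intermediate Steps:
$U = - \frac{2}{97}$ ($U = 6 \left(- \frac{1}{291}\right) = - \frac{2}{97} \approx -0.020619$)
$h{\left(s,C \right)} = \frac{85 + s}{C + s}$
$- \frac{53874}{h{\left(-36,U \right)}} = - \frac{53874}{\frac{1}{- \frac{2}{97} - 36} \left(85 - 36\right)} = - \frac{53874}{\frac{1}{- \frac{3494}{97}} \cdot 49} = - \frac{53874}{\left(- \frac{97}{3494}\right) 49} = - \frac{53874}{- \frac{4753}{3494}} = \left(-53874\right) \left(- \frac{3494}{4753}\right) = \frac{188235756}{4753}$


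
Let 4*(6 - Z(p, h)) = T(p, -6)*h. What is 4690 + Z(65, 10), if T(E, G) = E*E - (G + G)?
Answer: -11793/2 ≈ -5896.5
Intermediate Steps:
T(E, G) = E² - 2*G
Z(p, h) = 6 - h*(12 + p²)/4 (Z(p, h) = 6 - (p² - 2*(-6))*h/4 = 6 - (p² + 12)*h/4 = 6 - (12 + p²)*h/4 = 6 - h*(12 + p²)/4)
4690 + Z(65, 10) = 4690 + (6 - ¼*10*(12 + 65²)) = 4690 + (6 - ¼*10*(12 + 4225)) = 4690 + (6 - ¼*10*4237) = 4690 + (6 - 21185/2) = 4690 - 21173/2 = -11793/2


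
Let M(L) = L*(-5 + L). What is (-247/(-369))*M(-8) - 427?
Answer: -131875/369 ≈ -357.38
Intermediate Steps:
(-247/(-369))*M(-8) - 427 = (-247/(-369))*(-8*(-5 - 8)) - 427 = (-247*(-1/369))*(-8*(-13)) - 427 = (247/369)*104 - 427 = 25688/369 - 427 = -131875/369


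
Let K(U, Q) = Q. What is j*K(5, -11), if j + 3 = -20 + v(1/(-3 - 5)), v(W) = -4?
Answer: 297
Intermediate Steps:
j = -27 (j = -3 + (-20 - 4) = -3 - 24 = -27)
j*K(5, -11) = -27*(-11) = 297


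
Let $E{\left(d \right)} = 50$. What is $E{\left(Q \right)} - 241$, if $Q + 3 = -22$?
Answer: $-191$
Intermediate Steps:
$Q = -25$ ($Q = -3 - 22 = -25$)
$E{\left(Q \right)} - 241 = 50 - 241 = -191$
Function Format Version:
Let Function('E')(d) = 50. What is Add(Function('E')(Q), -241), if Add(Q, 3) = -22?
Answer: -191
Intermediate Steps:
Q = -25 (Q = Add(-3, -22) = -25)
Add(Function('E')(Q), -241) = Add(50, -241) = -191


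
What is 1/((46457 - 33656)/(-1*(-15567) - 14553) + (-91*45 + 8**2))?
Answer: -338/1358211 ≈ -0.00024886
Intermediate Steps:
1/((46457 - 33656)/(-1*(-15567) - 14553) + (-91*45 + 8**2)) = 1/(12801/(15567 - 14553) + (-4095 + 64)) = 1/(12801/1014 - 4031) = 1/(12801*(1/1014) - 4031) = 1/(4267/338 - 4031) = 1/(-1358211/338) = -338/1358211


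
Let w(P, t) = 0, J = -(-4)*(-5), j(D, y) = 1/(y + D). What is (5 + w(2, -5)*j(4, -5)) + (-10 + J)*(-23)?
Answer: 695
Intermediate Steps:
j(D, y) = 1/(D + y)
J = -20 (J = -4*5 = -20)
(5 + w(2, -5)*j(4, -5)) + (-10 + J)*(-23) = (5 + 0/(4 - 5)) + (-10 - 20)*(-23) = (5 + 0/(-1)) - 30*(-23) = (5 + 0*(-1)) + 690 = (5 + 0) + 690 = 5 + 690 = 695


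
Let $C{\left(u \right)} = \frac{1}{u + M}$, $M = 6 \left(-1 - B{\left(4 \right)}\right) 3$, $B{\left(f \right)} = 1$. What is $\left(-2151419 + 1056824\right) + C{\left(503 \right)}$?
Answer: $- \frac{511175864}{467} \approx -1.0946 \cdot 10^{6}$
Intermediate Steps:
$M = -36$ ($M = 6 \left(-1 - 1\right) 3 = 6 \left(-2\right) 3 = \left(-12\right) 3 = -36$)
$C{\left(u \right)} = \frac{1}{-36 + u}$ ($C{\left(u \right)} = \frac{1}{u - 36} = \frac{1}{-36 + u}$)
$\left(-2151419 + 1056824\right) + C{\left(503 \right)} = \left(-2151419 + 1056824\right) + \frac{1}{-36 + 503} = -1094595 + \frac{1}{467} = - \frac{511175864}{467}$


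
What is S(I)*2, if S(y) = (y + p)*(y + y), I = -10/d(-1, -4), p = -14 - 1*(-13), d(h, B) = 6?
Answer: 160/9 ≈ 17.778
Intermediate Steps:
p = -1 (p = -14 + 13 = -1)
I = -5/3 (I = -10/6 = -10*1/6 = -5/3 ≈ -1.6667)
S(y) = 2*y*(-1 + y) (S(y) = (y - 1)*(y + y) = (-1 + y)*(2*y) = 2*y*(-1 + y))
S(I)*2 = (2*(-5/3)*(-1 - 5/3))*2 = (2*(-5/3)*(-8/3))*2 = (80/9)*2 = 160/9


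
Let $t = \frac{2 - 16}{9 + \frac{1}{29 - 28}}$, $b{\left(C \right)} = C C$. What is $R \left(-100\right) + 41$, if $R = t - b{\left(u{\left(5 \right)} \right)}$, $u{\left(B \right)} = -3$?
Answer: $1081$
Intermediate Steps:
$b{\left(C \right)} = C^{2}$
$t = - \frac{7}{5}$ ($t = - \frac{14}{9 + 1^{-1}} = - \frac{14}{9 + 1} = - \frac{14}{10} = \left(-14\right) \frac{1}{10} = - \frac{7}{5} \approx -1.4$)
$R = - \frac{52}{5}$ ($R = - \frac{7}{5} - \left(-3\right)^{2} = - \frac{7}{5} - 9 = - \frac{52}{5} \approx -10.4$)
$R \left(-100\right) + 41 = \left(- \frac{52}{5}\right) \left(-100\right) + 41 = 1040 + 41 = 1081$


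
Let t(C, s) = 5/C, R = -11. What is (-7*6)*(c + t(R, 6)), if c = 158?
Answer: -72786/11 ≈ -6616.9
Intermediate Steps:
(-7*6)*(c + t(R, 6)) = (-7*6)*(158 + 5/(-11)) = -42*(158 + 5*(-1/11)) = -42*(158 - 5/11) = -42*1733/11 = -72786/11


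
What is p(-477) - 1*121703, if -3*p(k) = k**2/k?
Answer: -121544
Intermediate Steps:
p(k) = -k/3 (p(k) = -k**2/(3*k) = -k/3)
p(-477) - 1*121703 = -1/3*(-477) - 1*121703 = 159 - 121703 = -121544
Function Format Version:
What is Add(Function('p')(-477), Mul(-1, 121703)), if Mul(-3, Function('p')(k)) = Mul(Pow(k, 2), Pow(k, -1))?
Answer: -121544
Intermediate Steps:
Function('p')(k) = Mul(Rational(-1, 3), k) (Function('p')(k) = Mul(Rational(-1, 3), Mul(Pow(k, 2), Pow(k, -1))) = Mul(Rational(-1, 3), k))
Add(Function('p')(-477), Mul(-1, 121703)) = Add(Mul(Rational(-1, 3), -477), Mul(-1, 121703)) = Add(159, -121703) = -121544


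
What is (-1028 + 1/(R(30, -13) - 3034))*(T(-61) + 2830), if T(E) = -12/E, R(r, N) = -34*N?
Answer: -230008951217/79056 ≈ -2.9094e+6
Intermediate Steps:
(-1028 + 1/(R(30, -13) - 3034))*(T(-61) + 2830) = (-1028 + 1/(-34*(-13) - 3034))*(-12/(-61) + 2830) = (-1028 + 1/(442 - 3034))*(-12*(-1/61) + 2830) = (-1028 + 1/(-2592))*(12/61 + 2830) = (-1028 - 1/2592)*(172642/61) = -2664577/2592*172642/61 = -230008951217/79056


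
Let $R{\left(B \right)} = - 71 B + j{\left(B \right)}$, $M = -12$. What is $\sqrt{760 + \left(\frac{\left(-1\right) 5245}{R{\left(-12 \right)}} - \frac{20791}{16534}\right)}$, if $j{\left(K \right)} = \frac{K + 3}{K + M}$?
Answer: $\frac{\sqrt{9566546614666976886}}{112745346} \approx 27.433$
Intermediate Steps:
$j{\left(K \right)} = \frac{3 + K}{-12 + K}$ ($j{\left(K \right)} = \frac{K + 3}{K - 12} = \frac{3 + K}{-12 + K}$)
$R{\left(B \right)} = - 71 B + \frac{3 + B}{-12 + B}$
$\sqrt{760 + \left(\frac{\left(-1\right) 5245}{R{\left(-12 \right)}} - \frac{20791}{16534}\right)} = \sqrt{760 + \left(\frac{\left(-1\right) 5245}{\frac{1}{-12 - 12} \left(3 - 12 - - 852 \left(-12 - 12\right)\right)} - \frac{20791}{16534}\right)} = \sqrt{760 - \left(\frac{20791}{16534} + \frac{5245}{\frac{1}{-24} \left(3 - 12 - \left(-852\right) \left(-24\right)\right)}\right)} = \sqrt{760 - \left(\frac{20791}{16534} + \frac{5245}{\left(- \frac{1}{24}\right) \left(3 - 12 - 20448\right)}\right)} = \sqrt{760 - \left(\frac{20791}{16534} + \frac{5245}{\left(- \frac{1}{24}\right) \left(-20457\right)}\right)} = \sqrt{760 - \left(\frac{20791}{16534} + \frac{5245}{\frac{6819}{8}}\right)} = \sqrt{760 - \frac{835540469}{112745346}} = \sqrt{\frac{84850922491}{112745346}} = \frac{\sqrt{9566546614666976886}}{112745346}$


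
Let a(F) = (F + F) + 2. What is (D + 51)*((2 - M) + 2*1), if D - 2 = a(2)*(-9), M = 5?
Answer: 1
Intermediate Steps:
a(F) = 2 + 2*F (a(F) = 2*F + 2 = 2 + 2*F)
D = -52 (D = 2 + (2 + 2*2)*(-9) = 2 + (2 + 4)*(-9) = 2 + 6*(-9) = 2 - 54 = -52)
(D + 51)*((2 - M) + 2*1) = (-52 + 51)*((2 - 1*5) + 2*1) = -((2 - 5) + 2) = -(-3 + 2) = -1*(-1) = 1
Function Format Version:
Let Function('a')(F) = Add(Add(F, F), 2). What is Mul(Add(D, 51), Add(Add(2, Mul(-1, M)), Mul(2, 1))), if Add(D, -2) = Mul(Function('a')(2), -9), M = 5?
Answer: 1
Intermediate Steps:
Function('a')(F) = Add(2, Mul(2, F)) (Function('a')(F) = Add(Mul(2, F), 2) = Add(2, Mul(2, F)))
D = -52 (D = Add(2, Mul(Add(2, Mul(2, 2)), -9)) = Add(2, Mul(Add(2, 4), -9)) = Add(2, Mul(6, -9)) = Add(2, -54) = -52)
Mul(Add(D, 51), Add(Add(2, Mul(-1, M)), Mul(2, 1))) = Mul(Add(-52, 51), Add(Add(2, Mul(-1, 5)), Mul(2, 1))) = Mul(-1, Add(Add(2, -5), 2)) = Mul(-1, Add(-3, 2)) = Mul(-1, -1) = 1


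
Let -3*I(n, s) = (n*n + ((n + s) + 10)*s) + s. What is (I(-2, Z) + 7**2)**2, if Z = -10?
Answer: 17689/9 ≈ 1965.4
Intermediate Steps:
I(n, s) = -s/3 - n**2/3 - s*(10 + n + s)/3 (I(n, s) = -((n*n + ((n + s) + 10)*s) + s)/3 = -((n**2 + (10 + n + s)*s) + s)/3 = -((n**2 + s*(10 + n + s)) + s)/3 = -(s + n**2 + s*(10 + n + s))/3 = -s/3 - n**2/3 - s*(10 + n + s)/3)
(I(-2, Z) + 7**2)**2 = ((-11/3*(-10) - 1/3*(-2)**2 - 1/3*(-10)**2 - 1/3*(-2)*(-10)) + 7**2)**2 = ((110/3 - 1/3*4 - 1/3*100 - 20/3) + 49)**2 = ((110/3 - 4/3 - 100/3 - 20/3) + 49)**2 = (-14/3 + 49)**2 = (133/3)**2 = 17689/9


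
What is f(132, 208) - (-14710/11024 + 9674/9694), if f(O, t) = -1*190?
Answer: -5067178019/26716664 ≈ -189.66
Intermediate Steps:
f(O, t) = -190
f(132, 208) - (-14710/11024 + 9674/9694) = -190 - (-14710/11024 + 9674/9694) = -190 - (-14710*1/11024 + 9674*(1/9694)) = -190 - (-7355/5512 + 4837/4847) = -190 - 1*(-8988141/26716664) = -190 + 8988141/26716664 = -5067178019/26716664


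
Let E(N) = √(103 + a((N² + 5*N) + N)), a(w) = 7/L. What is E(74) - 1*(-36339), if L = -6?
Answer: 36339 + √3666/6 ≈ 36349.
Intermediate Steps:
a(w) = -7/6 (a(w) = 7/(-6) = 7*(-⅙) = -7/6)
E(N) = √3666/6 (E(N) = √(103 - 7/6) = √(611/6) = √3666/6)
E(74) - 1*(-36339) = √3666/6 - 1*(-36339) = √3666/6 + 36339 = 36339 + √3666/6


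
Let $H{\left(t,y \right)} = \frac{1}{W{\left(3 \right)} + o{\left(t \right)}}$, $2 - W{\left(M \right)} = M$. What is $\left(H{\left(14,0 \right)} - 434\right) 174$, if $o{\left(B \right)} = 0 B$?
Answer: $-75690$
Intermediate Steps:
$W{\left(M \right)} = 2 - M$
$o{\left(B \right)} = 0$
$H{\left(t,y \right)} = -1$ ($H{\left(t,y \right)} = \frac{1}{\left(2 - 3\right) + 0} = \frac{1}{-1 + 0} = \frac{1}{-1} = -1$)
$\left(H{\left(14,0 \right)} - 434\right) 174 = \left(-1 - 434\right) 174 = \left(-435\right) 174 = -75690$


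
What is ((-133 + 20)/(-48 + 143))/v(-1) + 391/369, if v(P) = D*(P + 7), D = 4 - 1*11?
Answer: 533929/490770 ≈ 1.0879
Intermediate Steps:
D = -7 (D = 4 - 11 = -7)
v(P) = -49 - 7*P (v(P) = -7*(P + 7) = -7*(7 + P) = -49 - 7*P)
((-133 + 20)/(-48 + 143))/v(-1) + 391/369 = ((-133 + 20)/(-48 + 143))/(-49 - 7*(-1)) + 391/369 = (-113/95)/(-49 + 7) + 391*(1/369) = -113*1/95/(-42) + 391/369 = -113/95*(-1/42) + 391/369 = 113/3990 + 391/369 = 533929/490770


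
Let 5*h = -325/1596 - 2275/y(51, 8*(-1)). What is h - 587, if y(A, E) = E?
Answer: -1692289/3192 ≈ -530.17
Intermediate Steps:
h = 181415/3192 (h = (-325/1596 - 2275/(8*(-1)))/5 = (-325*1/1596 - 2275/(-8))/5 = (-325/1596 - 2275*(-⅛))/5 = (-325/1596 + 2275/8)/5 = (⅕)*(907075/3192) = 181415/3192 ≈ 56.834)
h - 587 = 181415/3192 - 587 = -1692289/3192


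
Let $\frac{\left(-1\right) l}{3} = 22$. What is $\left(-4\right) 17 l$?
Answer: $4488$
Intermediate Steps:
$l = -66$ ($l = \left(-3\right) 22 = -66$)
$\left(-4\right) 17 l = \left(-4\right) 17 \left(-66\right) = \left(-68\right) \left(-66\right) = 4488$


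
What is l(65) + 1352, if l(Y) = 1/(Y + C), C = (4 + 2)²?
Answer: 136553/101 ≈ 1352.0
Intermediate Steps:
C = 36 (C = 6² = 36)
l(Y) = 1/(36 + Y) (l(Y) = 1/(Y + 36) = 1/(36 + Y))
l(65) + 1352 = 1/(36 + 65) + 1352 = 1/101 + 1352 = 136553/101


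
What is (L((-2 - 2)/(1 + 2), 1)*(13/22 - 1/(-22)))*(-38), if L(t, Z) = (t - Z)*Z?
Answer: 1862/33 ≈ 56.424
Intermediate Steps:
L(t, Z) = Z*(t - Z)
(L((-2 - 2)/(1 + 2), 1)*(13/22 - 1/(-22)))*(-38) = ((1*((-2 - 2)/(1 + 2) - 1*1))*(13/22 - 1/(-22)))*(-38) = ((1*(-4/3 - 1))*(13*(1/22) - 1*(-1/22)))*(-38) = ((1*(-4*1/3 - 1))*(13/22 + 1/22))*(-38) = ((1*(-4/3 - 1))*(7/11))*(-38) = ((1*(-7/3))*(7/11))*(-38) = -7/3*7/11*(-38) = -49/33*(-38) = 1862/33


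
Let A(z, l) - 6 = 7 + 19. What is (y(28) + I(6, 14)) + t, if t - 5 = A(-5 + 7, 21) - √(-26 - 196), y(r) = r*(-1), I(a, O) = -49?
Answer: -40 - I*√222 ≈ -40.0 - 14.9*I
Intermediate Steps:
A(z, l) = 32 (A(z, l) = 6 + (7 + 19) = 6 + 26 = 32)
y(r) = -r
t = 37 - I*√222 (t = 5 + (32 - √(-26 - 196)) = 5 + (32 - √(-222)) = 5 + (32 - I*√222) = 37 - I*√222 ≈ 37.0 - 14.9*I)
(y(28) + I(6, 14)) + t = (-1*28 - 49) + (37 - I*√222) = (-28 - 49) + (37 - I*√222) = -77 + (37 - I*√222) = -40 - I*√222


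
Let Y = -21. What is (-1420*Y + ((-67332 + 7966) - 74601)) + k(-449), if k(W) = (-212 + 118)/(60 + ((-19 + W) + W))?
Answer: -89253885/857 ≈ -1.0415e+5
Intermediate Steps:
k(W) = -94/(41 + 2*W) (k(W) = -94/(60 + (-19 + 2*W)) = -94/(41 + 2*W))
(-1420*Y + ((-67332 + 7966) - 74601)) + k(-449) = (-1420*(-21) + ((-67332 + 7966) - 74601)) - 94/(41 + 2*(-449)) = (29820 + (-59366 - 74601)) - 94/(41 - 898) = (29820 - 133967) - 94/(-857) = -104147 - 94*(-1/857) = -104147 + 94/857 = -89253885/857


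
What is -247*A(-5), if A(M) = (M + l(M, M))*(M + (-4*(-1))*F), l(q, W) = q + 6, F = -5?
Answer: -24700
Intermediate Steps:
l(q, W) = 6 + q
A(M) = (-20 + M)*(6 + 2*M) (A(M) = (M + (6 + M))*(M - 4*(-1)*(-5)) = (6 + 2*M)*(M + 4*(-5)) = (6 + 2*M)*(M - 20) = (6 + 2*M)*(-20 + M) = (-20 + M)*(6 + 2*M))
-247*A(-5) = -247*(-120 - 34*(-5) + 2*(-5)**2) = -247*(-120 + 170 + 2*25) = -247*(-120 + 170 + 50) = -247*100 = -24700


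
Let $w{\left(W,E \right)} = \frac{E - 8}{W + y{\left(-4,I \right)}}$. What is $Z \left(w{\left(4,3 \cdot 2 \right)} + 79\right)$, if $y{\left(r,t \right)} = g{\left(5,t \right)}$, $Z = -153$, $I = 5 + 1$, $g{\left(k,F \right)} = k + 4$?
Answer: $- \frac{156825}{13} \approx -12063.0$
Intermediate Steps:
$g{\left(k,F \right)} = 4 + k$
$I = 6$
$y{\left(r,t \right)} = 9$ ($y{\left(r,t \right)} = 4 + 5 = 9$)
$w{\left(W,E \right)} = \frac{-8 + E}{9 + W}$ ($w{\left(W,E \right)} = \frac{E - 8}{W + 9} = \frac{-8 + E}{9 + W}$)
$Z \left(w{\left(4,3 \cdot 2 \right)} + 79\right) = - 153 \left(\frac{-8 + 3 \cdot 2}{9 + 4} + 79\right) = - 153 \left(\frac{-8 + 6}{13} + 79\right) = - 153 \left(\frac{1}{13} \left(-2\right) + 79\right) = - 153 \left(- \frac{2}{13} + 79\right) = \left(-153\right) \frac{1025}{13} = - \frac{156825}{13}$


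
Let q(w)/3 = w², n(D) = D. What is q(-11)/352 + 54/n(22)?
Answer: 1227/352 ≈ 3.4858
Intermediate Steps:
q(w) = 3*w²
q(-11)/352 + 54/n(22) = (3*(-11)²)/352 + 54/22 = (3*121)*(1/352) + 54*(1/22) = 363*(1/352) + 27/11 = 33/32 + 27/11 = 1227/352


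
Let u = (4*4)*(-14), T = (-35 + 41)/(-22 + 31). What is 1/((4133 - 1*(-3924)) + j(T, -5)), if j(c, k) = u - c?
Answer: 3/23497 ≈ 0.00012768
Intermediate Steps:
T = ⅔ (T = 6/9 = 6*(⅑) = ⅔ ≈ 0.66667)
u = -224 (u = 16*(-14) = -224)
j(c, k) = -224 - c
1/((4133 - 1*(-3924)) + j(T, -5)) = 1/((4133 - 1*(-3924)) + (-224 - 1*⅔)) = 1/((4133 + 3924) + (-224 - ⅔)) = 1/(8057 - 674/3) = 1/(23497/3) = 3/23497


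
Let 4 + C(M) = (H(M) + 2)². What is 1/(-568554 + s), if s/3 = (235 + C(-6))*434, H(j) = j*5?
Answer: 1/752976 ≈ 1.3281e-6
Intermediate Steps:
H(j) = 5*j
C(M) = -4 + (2 + 5*M)² (C(M) = -4 + (5*M + 2)² = -4 + (2 + 5*M)²)
s = 1321530 (s = 3*((235 + (-4 + (2 + 5*(-6))²))*434) = 3*((235 + (-4 + (2 - 30)²))*434) = 3*((235 + (-4 + (-28)²))*434) = 3*((235 + (-4 + 784))*434) = 3*((235 + 780)*434) = 3*(1015*434) = 3*440510 = 1321530)
1/(-568554 + s) = 1/(-568554 + 1321530) = 1/752976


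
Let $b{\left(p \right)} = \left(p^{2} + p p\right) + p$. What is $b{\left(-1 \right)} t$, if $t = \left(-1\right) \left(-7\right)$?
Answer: $7$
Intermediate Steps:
$t = 7$
$b{\left(p \right)} = p + 2 p^{2}$ ($b{\left(p \right)} = \left(p^{2} + p^{2}\right) + p = 2 p^{2} + p = p + 2 p^{2}$)
$b{\left(-1 \right)} t = - (1 + 2 \left(-1\right)) 7 = - (1 - 2) 7 = \left(-1\right) \left(-1\right) 7 = 1 \cdot 7 = 7$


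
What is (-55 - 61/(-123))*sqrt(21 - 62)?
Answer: -6704*I*sqrt(41)/123 ≈ -349.0*I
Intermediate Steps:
(-55 - 61/(-123))*sqrt(21 - 62) = (-55 - 61*(-1/123))*sqrt(-41) = (-55 + 61/123)*(I*sqrt(41)) = -6704*I*sqrt(41)/123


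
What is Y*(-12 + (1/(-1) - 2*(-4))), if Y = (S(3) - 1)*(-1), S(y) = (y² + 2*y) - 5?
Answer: 45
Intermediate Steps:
S(y) = -5 + y² + 2*y
Y = -9 (Y = ((-5 + 3² + 2*3) - 1)*(-1) = ((-5 + 9 + 6) - 1)*(-1) = (10 - 1)*(-1) = 9*(-1) = -9)
Y*(-12 + (1/(-1) - 2*(-4))) = -9*(-12 + (1/(-1) - 2*(-4))) = -9*(-12 + (-1 + 8)) = -9*(-12 + 7) = -9*(-5) = 45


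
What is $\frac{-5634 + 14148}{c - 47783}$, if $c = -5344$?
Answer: $- \frac{946}{5903} \approx -0.16026$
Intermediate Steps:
$\frac{-5634 + 14148}{c - 47783} = \frac{-5634 + 14148}{-5344 - 47783} = \frac{8514}{-53127} = 8514 \left(- \frac{1}{53127}\right) = - \frac{946}{5903}$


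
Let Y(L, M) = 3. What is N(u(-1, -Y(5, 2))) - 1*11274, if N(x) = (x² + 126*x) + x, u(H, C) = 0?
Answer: -11274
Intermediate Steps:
N(x) = x² + 127*x
N(u(-1, -Y(5, 2))) - 1*11274 = 0*(127 + 0) - 1*11274 = 0*127 - 11274 = 0 - 11274 = -11274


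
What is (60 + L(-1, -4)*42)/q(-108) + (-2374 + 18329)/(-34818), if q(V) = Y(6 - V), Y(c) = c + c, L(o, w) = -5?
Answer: -369185/330771 ≈ -1.1161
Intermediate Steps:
Y(c) = 2*c
q(V) = 12 - 2*V (q(V) = 2*(6 - V) = 12 - 2*V)
(60 + L(-1, -4)*42)/q(-108) + (-2374 + 18329)/(-34818) = (60 - 5*42)/(12 - 2*(-108)) + (-2374 + 18329)/(-34818) = (60 - 210)/(12 + 216) + 15955*(-1/34818) = -150/228 - 15955/34818 = -150*1/228 - 15955/34818 = -25/38 - 15955/34818 = -369185/330771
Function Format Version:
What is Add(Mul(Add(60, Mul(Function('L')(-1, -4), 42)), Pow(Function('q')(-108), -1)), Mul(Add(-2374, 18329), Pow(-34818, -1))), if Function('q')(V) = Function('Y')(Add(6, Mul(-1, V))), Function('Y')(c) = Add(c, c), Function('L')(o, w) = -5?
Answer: Rational(-369185, 330771) ≈ -1.1161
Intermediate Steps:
Function('Y')(c) = Mul(2, c)
Function('q')(V) = Add(12, Mul(-2, V)) (Function('q')(V) = Mul(2, Add(6, Mul(-1, V))) = Add(12, Mul(-2, V)))
Add(Mul(Add(60, Mul(Function('L')(-1, -4), 42)), Pow(Function('q')(-108), -1)), Mul(Add(-2374, 18329), Pow(-34818, -1))) = Add(Mul(Add(60, Mul(-5, 42)), Pow(Add(12, Mul(-2, -108)), -1)), Mul(Add(-2374, 18329), Pow(-34818, -1))) = Add(Mul(Add(60, -210), Pow(Add(12, 216), -1)), Mul(15955, Rational(-1, 34818))) = Add(Mul(-150, Pow(228, -1)), Rational(-15955, 34818)) = Add(Mul(-150, Rational(1, 228)), Rational(-15955, 34818)) = Add(Rational(-25, 38), Rational(-15955, 34818)) = Rational(-369185, 330771)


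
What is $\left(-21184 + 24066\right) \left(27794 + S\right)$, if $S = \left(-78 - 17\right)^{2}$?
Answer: $106112358$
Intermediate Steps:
$S = 9025$ ($S = \left(-95\right)^{2} = 9025$)
$\left(-21184 + 24066\right) \left(27794 + S\right) = \left(-21184 + 24066\right) \left(27794 + 9025\right) = 2882 \cdot 36819 = 106112358$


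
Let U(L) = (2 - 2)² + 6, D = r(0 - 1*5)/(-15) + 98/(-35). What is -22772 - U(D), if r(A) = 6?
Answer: -22778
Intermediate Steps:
D = -16/5 (D = 6/(-15) + 98/(-35) = 6*(-1/15) + 98*(-1/35) = -⅖ - 14/5 = -16/5 ≈ -3.2000)
U(L) = 6 (U(L) = 0² + 6 = 0 + 6 = 6)
-22772 - U(D) = -22772 - 1*6 = -22772 - 6 = -22778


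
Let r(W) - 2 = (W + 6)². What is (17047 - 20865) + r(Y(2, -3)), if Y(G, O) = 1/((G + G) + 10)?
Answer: -740711/196 ≈ -3779.1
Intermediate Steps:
Y(G, O) = 1/(10 + 2*G) (Y(G, O) = 1/(2*G + 10) = 1/(10 + 2*G))
r(W) = 2 + (6 + W)² (r(W) = 2 + (W + 6)² = 2 + (6 + W)²)
(17047 - 20865) + r(Y(2, -3)) = (17047 - 20865) + (2 + (6 + 1/(2*(5 + 2)))²) = -3818 + (2 + (6 + (½)/7)²) = -3818 + (2 + (6 + (½)*(⅐))²) = -3818 + (2 + (6 + 1/14)²) = -3818 + (2 + (85/14)²) = -3818 + (2 + 7225/196) = -3818 + 7617/196 = -740711/196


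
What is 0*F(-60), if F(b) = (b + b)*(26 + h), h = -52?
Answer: 0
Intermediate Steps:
F(b) = -52*b (F(b) = (b + b)*(26 - 52) = (2*b)*(-26) = -52*b)
0*F(-60) = 0*(-52*(-60)) = 0*3120 = 0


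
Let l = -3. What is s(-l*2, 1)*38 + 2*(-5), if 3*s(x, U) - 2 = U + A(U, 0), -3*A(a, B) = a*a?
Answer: 214/9 ≈ 23.778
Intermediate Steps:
A(a, B) = -a**2/3 (A(a, B) = -a*a/3 = -a**2/3)
s(x, U) = 2/3 - U**2/9 + U/3 (s(x, U) = 2/3 + (U - U**2/3)/3 = 2/3 + (-U**2/9 + U/3) = 2/3 - U**2/9 + U/3)
s(-l*2, 1)*38 + 2*(-5) = (2/3 - 1/9*1**2 + (1/3)*1)*38 + 2*(-5) = (2/3 - 1/9*1 + 1/3)*38 - 10 = (2/3 - 1/9 + 1/3)*38 - 10 = (8/9)*38 - 10 = 304/9 - 10 = 214/9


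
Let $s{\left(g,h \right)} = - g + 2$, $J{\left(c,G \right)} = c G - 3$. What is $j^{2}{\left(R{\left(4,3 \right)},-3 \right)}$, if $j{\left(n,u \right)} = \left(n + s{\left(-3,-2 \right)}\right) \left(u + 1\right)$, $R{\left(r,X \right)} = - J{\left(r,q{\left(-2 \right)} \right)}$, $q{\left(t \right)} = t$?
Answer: $1024$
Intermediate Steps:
$J{\left(c,G \right)} = -3 + G c$ ($J{\left(c,G \right)} = G c - 3 = -3 + G c$)
$s{\left(g,h \right)} = 2 - g$
$R{\left(r,X \right)} = 3 + 2 r$ ($R{\left(r,X \right)} = - (-3 - 2 r) = 3 + 2 r$)
$j{\left(n,u \right)} = \left(1 + u\right) \left(5 + n\right)$ ($j{\left(n,u \right)} = \left(n + \left(2 - -3\right)\right) \left(u + 1\right) = \left(n + \left(2 + 3\right)\right) \left(1 + u\right) = \left(n + 5\right) \left(1 + u\right) = \left(5 + n\right) \left(1 + u\right) = \left(1 + u\right) \left(5 + n\right)$)
$j^{2}{\left(R{\left(4,3 \right)},-3 \right)} = \left(5 + \left(3 + 2 \cdot 4\right) + 5 \left(-3\right) + \left(3 + 2 \cdot 4\right) \left(-3\right)\right)^{2} = \left(5 + \left(3 + 8\right) - 15 + \left(3 + 8\right) \left(-3\right)\right)^{2} = \left(5 + 11 - 15 + 11 \left(-3\right)\right)^{2} = \left(5 + 11 - 15 - 33\right)^{2} = \left(-32\right)^{2} = 1024$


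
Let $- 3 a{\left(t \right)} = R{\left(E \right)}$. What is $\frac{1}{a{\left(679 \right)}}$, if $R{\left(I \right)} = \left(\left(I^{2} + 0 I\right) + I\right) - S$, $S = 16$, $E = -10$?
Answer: $- \frac{3}{74} \approx -0.040541$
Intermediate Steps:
$R{\left(I \right)} = -16 + I + I^{2}$ ($R{\left(I \right)} = \left(\left(I^{2} + 0 I\right) + I\right) - 16 = \left(\left(I^{2} + 0\right) + I\right) - 16 = \left(I^{2} + I\right) - 16 = \left(I + I^{2}\right) - 16 = -16 + I + I^{2}$)
$a{\left(t \right)} = - \frac{74}{3}$ ($a{\left(t \right)} = - \frac{-16 - 10 + \left(-10\right)^{2}}{3} = - \frac{-16 - 10 + 100}{3} = \left(- \frac{1}{3}\right) 74 = - \frac{74}{3}$)
$\frac{1}{a{\left(679 \right)}} = \frac{1}{- \frac{74}{3}} = - \frac{3}{74}$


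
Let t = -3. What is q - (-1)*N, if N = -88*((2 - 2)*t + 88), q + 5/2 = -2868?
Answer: -21229/2 ≈ -10615.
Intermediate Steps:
q = -5741/2 (q = -5/2 - 2868 = -5741/2 ≈ -2870.5)
N = -7744 (N = -88*((2 - 2)*(-3) + 88) = -88*(0*(-3) + 88) = -88*(0 + 88) = -88*88 = -7744)
q - (-1)*N = -5741/2 - (-1)*(-7744) = -5741/2 - 1*7744 = -5741/2 - 7744 = -21229/2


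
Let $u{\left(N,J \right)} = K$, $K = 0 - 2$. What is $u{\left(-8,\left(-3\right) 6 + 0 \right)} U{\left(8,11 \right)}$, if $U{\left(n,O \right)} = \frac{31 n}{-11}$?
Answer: $\frac{496}{11} \approx 45.091$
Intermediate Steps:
$K = -2$ ($K = 0 - 2 = -2$)
$u{\left(N,J \right)} = -2$
$U{\left(n,O \right)} = - \frac{31 n}{11}$ ($U{\left(n,O \right)} = 31 n \left(- \frac{1}{11}\right) = - \frac{31 n}{11}$)
$u{\left(-8,\left(-3\right) 6 + 0 \right)} U{\left(8,11 \right)} = - 2 \left(\left(- \frac{31}{11}\right) 8\right) = \left(-2\right) \left(- \frac{248}{11}\right) = \frac{496}{11}$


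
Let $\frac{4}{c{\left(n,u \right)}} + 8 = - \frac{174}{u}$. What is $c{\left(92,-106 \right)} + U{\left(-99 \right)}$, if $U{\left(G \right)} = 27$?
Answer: $\frac{8887}{337} \approx 26.371$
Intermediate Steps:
$c{\left(n,u \right)} = \frac{4}{-8 - \frac{174}{u}}$
$c{\left(92,-106 \right)} + U{\left(-99 \right)} = \left(-2\right) \left(-106\right) \frac{1}{87 + 4 \left(-106\right)} + 27 = \left(-2\right) \left(-106\right) \frac{1}{87 - 424} + 27 = \left(-2\right) \left(-106\right) \frac{1}{-337} + 27 = \left(-2\right) \left(-106\right) \left(- \frac{1}{337}\right) + 27 = - \frac{212}{337} + 27 = \frac{8887}{337}$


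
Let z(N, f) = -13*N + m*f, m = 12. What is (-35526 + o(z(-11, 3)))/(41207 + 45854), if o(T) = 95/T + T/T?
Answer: -6358880/15583919 ≈ -0.40804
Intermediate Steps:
z(N, f) = -13*N + 12*f
o(T) = 1 + 95/T (o(T) = 95/T + 1 = 1 + 95/T)
(-35526 + o(z(-11, 3)))/(41207 + 45854) = (-35526 + (95 + (-13*(-11) + 12*3))/(-13*(-11) + 12*3))/(41207 + 45854) = (-35526 + (95 + (143 + 36))/(143 + 36))/87061 = (-35526 + (95 + 179)/179)*(1/87061) = (-35526 + (1/179)*274)*(1/87061) = (-35526 + 274/179)*(1/87061) = -6358880/179*1/87061 = -6358880/15583919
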